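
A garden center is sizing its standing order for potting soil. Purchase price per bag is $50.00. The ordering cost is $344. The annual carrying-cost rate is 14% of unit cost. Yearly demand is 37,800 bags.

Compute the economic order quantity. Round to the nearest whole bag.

H = i·C = 0.14 × $50 = $7.0000 per bag-year
Q* = √(2·D·S / H) = √(2·37,800·344 / 7) = √3,715,200.0 ≈ 1,927.49

1,927 bags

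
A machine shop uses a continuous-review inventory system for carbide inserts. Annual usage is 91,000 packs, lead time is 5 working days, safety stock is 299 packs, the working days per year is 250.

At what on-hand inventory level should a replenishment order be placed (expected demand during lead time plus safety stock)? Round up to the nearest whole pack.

2,119 packs

Daily demand d = 91,000 / 250 = 364.000 packs/day
Demand during lead time = 364.000 × 5 = 1,820.00
Reorder point = 1,820.00 + 299 = 2,119.00 → round up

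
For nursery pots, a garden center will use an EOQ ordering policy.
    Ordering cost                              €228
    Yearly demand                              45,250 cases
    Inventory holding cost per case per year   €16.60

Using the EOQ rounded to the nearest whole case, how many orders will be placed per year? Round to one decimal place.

Q* = √(2·D·S / H) = √(2·45,250·228 / 16.6) = √1,243,012.0 ≈ 1,114.90 → Q = 1,115
Orders per year = D/Q = 45,250 / 1,115 = 40.583

40.6 orders per year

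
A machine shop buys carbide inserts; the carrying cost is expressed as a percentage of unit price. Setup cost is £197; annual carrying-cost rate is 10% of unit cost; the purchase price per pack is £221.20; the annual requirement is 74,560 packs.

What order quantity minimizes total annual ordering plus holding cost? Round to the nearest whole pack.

1,152 packs

Holding cost per pack per year: H = 10% × £221.2 = £22.1200
2DS/H = 2·74,560·197/22.12 = 1,328,057.87
EOQ = √1,328,057.87 ≈ 1,152.41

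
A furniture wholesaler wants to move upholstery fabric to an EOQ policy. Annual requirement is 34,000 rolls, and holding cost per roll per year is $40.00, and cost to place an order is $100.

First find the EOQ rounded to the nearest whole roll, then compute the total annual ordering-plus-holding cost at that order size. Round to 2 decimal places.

$16,492.43

Q* = √(2·D·S / H) = √(2·34,000·100 / 40) = √170,000.0 ≈ 412.31 → Q = 412 rolls
Annual ordering cost = (D/Q)·S = (34,000/412) × 100 = $8,252.43
Annual holding cost  = (Q/2)·H = (412/2) × 40 = $8,240.00
Total = $8,252.43 + $8,240.00 = $16,492.43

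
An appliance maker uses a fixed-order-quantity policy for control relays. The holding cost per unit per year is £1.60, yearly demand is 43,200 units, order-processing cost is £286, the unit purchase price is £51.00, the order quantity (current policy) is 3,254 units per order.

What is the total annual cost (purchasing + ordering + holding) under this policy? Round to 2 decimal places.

£2,209,600.13

Annual ordering cost = (D/Q)·S = (43,200/3,254) × 286 = £3,796.93
Annual holding cost  = (Q/2)·H = (3,254/2) × 1.6 = £2,603.20
Purchase cost = D·C = 43,200 × 51 = £2,203,200.00
Total = £3,796.93 + £2,603.20 + £2,203,200.00 = £2,209,600.13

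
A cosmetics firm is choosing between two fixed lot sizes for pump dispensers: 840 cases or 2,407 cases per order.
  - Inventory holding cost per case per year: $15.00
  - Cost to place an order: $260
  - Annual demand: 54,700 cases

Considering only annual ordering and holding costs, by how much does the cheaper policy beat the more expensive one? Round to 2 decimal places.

For each Q, cost = (D/Q)·S + (Q/2)·H.
TC(840) = (54,700/840)×260 + (840/2)×15 = $23,230.95
TC(2,407) = (54,700/2,407)×260 + (2,407/2)×15 = $23,961.10
Lots of 840 are cheaper by $730.15.

$730.15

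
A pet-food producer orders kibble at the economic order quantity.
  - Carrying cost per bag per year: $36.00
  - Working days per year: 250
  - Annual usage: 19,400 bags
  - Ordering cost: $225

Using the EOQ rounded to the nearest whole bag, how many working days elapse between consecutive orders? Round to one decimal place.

2DS/H = 2·19,400·225/36 = 242,500.00
EOQ = √242,500.00 ≈ 492.44 → Q = 492 bags
Cycle time = (working days × Q)/D = (250 × 492) / 19,400 = 6.340 days

6.3 days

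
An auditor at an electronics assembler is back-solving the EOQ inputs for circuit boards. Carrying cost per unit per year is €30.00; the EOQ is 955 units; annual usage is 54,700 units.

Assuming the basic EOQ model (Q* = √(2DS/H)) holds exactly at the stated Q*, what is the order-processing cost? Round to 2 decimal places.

Since Q* = (2DS/H)^½, squaring gives Q*²·H = 2DS.
S = Q²H / (2D) = 955² × 30 / (2 × 54,700) = 250.0983

€250.10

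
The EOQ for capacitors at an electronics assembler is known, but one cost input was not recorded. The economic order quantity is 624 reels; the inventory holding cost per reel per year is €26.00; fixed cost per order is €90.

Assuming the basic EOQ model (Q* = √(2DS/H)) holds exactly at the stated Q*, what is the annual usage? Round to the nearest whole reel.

56,243 reels per year

Since Q* = (2DS/H)^½, squaring gives Q*²·H = 2DS.
D = Q²H / (2S) = 624² × 26 / (2 × 90) = 56,243.20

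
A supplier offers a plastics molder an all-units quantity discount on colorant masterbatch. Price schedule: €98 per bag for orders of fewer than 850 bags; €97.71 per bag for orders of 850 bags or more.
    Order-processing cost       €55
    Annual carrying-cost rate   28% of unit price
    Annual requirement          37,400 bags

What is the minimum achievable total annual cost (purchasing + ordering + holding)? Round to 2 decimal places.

€3,668,401.49

H₁ = 28%×€98 = €27.4400;  H₂ = 28%×€97.71 = €27.3588
EOQ₁ = √(2×37,400×55/27.4400) = 387.20  (< 850, feasible at tier 1)
EOQ₂ = √(2×37,400×55/27.3588) = 387.78  (< 850 → use Q = 850 at tier-2 price)
TC(tier 1 (EOQ₁), Q≈387.2) = €3,675,824.88
TC(tier 2, Q≈850.0) = €3,668,401.49
Minimum at tier 2: €3,668,401.49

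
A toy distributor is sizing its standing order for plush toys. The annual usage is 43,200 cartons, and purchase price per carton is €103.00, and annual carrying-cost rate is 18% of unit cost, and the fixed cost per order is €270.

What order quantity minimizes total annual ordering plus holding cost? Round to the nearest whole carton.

Holding cost per carton per year: H = 18% × €103 = €18.5400
EOQ = √(2DS/H) = √(2 × 43,200 × 270 / 18.54)
    = √(1,258,252.43) ≈ 1,121.72

1,122 cartons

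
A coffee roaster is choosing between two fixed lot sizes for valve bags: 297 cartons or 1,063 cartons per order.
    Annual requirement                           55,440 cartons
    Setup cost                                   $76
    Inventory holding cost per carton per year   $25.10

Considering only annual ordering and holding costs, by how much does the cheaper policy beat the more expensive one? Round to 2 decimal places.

TC(Q) = (D/Q)S + (Q/2)H
TC(297) = (55,440/297)×76 + (297/2)×25.1 = $17,914.02
TC(1,063) = (55,440/1,063)×76 + (1,063/2)×25.1 = $17,304.38
|ΔTC| = |$17,914.02 − $17,304.38| = $609.64

$609.64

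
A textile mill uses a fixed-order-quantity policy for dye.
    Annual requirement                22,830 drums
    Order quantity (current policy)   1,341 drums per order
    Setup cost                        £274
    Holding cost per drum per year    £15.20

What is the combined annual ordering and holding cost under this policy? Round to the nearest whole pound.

Annual ordering cost = (D/Q)·S = (22,830/1,341) × 274 = £4,664.74
Annual holding cost  = (Q/2)·H = (1,341/2) × 15.2 = £10,191.60
Total = £4,664.74 + £10,191.60 = £14,856.34

£14,856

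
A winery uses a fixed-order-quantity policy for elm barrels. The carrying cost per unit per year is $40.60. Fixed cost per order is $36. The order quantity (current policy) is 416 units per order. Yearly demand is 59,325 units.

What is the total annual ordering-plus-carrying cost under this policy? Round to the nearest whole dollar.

$13,579

Ordering: D/Q × S = 59,325/416 × $36 = $5,133.89
Holding:  Q/2 × H = 416/2 × $40.6 = $8,444.80
Total = $5,133.89 + $8,444.80 = $13,578.69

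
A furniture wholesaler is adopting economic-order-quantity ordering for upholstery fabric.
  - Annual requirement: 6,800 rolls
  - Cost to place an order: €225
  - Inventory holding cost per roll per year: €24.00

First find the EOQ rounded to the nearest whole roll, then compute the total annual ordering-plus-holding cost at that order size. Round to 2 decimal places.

€8,569.71

Optimal lot size Q* = (2 × 6,800 × €225 / €24)^½ ≈ 357.07 → Q = 357 rolls
Orders/yr = 6,800/357 = 19.048; ordering cost = 19.048 × €225 = €4,285.71
Average inventory = 357/2 = 178.5; holding cost = 178.5 × €24 = €4,284.00
Total = €4,285.71 + €4,284.00 = €8,569.71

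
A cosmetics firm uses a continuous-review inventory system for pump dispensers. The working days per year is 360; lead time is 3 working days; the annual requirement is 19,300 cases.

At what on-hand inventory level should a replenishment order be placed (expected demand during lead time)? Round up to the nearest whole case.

161 cases

Daily demand d = 19,300 / 360 = 53.611 cases/day
Demand during lead time = 53.611 × 3 = 160.83
Reorder point = 160.83 → round up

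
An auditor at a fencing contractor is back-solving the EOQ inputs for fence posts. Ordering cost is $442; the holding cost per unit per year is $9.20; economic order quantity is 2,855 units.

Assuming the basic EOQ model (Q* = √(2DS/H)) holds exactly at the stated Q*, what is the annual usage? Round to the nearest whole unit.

EOQ relation: Q² = 2DS/H, so rearrange for the unknown.
D = Q²H / (2S) = 2,855² × 9.2 / (2 × 442) = 84,829.67

84,830 units per year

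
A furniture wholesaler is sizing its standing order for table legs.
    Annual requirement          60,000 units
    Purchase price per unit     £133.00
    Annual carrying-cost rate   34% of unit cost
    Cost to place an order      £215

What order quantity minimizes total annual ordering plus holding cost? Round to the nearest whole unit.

755 units

Holding cost per unit per year: H = 34% × £133 = £45.2200
2DS/H = 2·60,000·215/45.22 = 570,544.01
EOQ = √570,544.01 ≈ 755.34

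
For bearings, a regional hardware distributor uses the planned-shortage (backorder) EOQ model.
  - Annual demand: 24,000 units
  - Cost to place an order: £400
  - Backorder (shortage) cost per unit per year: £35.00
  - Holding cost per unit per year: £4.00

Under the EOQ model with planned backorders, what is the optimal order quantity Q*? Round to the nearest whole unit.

Basic EOQ = √(2·24,000·400/4) = 2,190.890
Backorder adjustment √((H+b)/b) = √((4+35)/35) = 1.0556
Q* = 2,190.890 × 1.0556 ≈ 2,312.70

2,313 units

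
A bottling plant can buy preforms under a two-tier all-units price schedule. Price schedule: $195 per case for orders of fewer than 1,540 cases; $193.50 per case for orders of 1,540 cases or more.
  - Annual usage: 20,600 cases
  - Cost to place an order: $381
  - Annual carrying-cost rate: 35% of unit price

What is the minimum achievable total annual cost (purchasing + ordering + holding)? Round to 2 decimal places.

H₁ = 35%×$195 = $68.2500;  H₂ = 35%×$193.50 = $67.7250
EOQ₁ = √(2×20,600×381/68.2500) = 479.58  (< 1,540, feasible at tier 1)
EOQ₂ = √(2×20,600×381/67.7250) = 481.43  (< 1,540 → use Q = 1,540 at tier-2 price)
TC(tier 1 (EOQ₁), Q≈479.6) = $4,049,731.24
TC(tier 2, Q≈1,540.0) = $4,043,344.74
Minimum at tier 2: $4,043,344.74

$4,043,344.74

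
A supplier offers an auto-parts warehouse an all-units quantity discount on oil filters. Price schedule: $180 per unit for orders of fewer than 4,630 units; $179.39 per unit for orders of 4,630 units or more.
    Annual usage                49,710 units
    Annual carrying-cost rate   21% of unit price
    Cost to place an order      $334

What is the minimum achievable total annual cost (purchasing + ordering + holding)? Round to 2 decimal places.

$8,983,228.76

H₁ = 21%×$180 = $37.8000;  H₂ = 21%×$179.39 = $37.6719
EOQ₁ = √(2×49,710×334/37.8000) = 937.27  (< 4,630, feasible at tier 1)
EOQ₂ = √(2×49,710×334/37.6719) = 938.86  (< 4,630 → use Q = 4,630 at tier-2 price)
TC(tier 1 (EOQ₁), Q≈937.3) = $8,983,228.76
TC(tier 2, Q≈4,630.0) = $9,008,273.34
Minimum at tier 1 (EOQ₁): $8,983,228.76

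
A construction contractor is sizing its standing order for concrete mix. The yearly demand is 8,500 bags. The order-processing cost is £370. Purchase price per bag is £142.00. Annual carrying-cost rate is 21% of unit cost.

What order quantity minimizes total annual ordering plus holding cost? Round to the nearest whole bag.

459 bags

H = i·C = 0.21 × £142 = £29.8200 per bag-year
Q* = √(2·D·S / H) = √(2·8,500·370 / 29.82) = √210,932.3 ≈ 459.27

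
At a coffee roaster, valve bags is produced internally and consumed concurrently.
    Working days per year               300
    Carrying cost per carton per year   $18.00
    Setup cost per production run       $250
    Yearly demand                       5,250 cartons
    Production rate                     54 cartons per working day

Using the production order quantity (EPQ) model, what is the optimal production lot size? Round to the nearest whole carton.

Daily demand d = 5,250/300 = 17.500; p = 54; 1 − d/p = 0.67593
EPQ = √(2DS / (H(1 − d/p)))
    = √(2 × 5,250 × 250 / (18 × 0.67593)) ≈ 464.49

464 cartons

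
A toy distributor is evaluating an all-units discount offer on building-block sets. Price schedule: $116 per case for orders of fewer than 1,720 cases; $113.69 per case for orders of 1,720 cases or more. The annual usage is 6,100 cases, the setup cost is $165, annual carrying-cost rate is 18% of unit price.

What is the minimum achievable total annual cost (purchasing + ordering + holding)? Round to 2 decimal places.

H₁ = 18%×$116 = $20.8800;  H₂ = 18%×$113.69 = $20.4642
EOQ₁ = √(2×6,100×165/20.8800) = 310.50  (< 1,720, feasible at tier 1)
EOQ₂ = √(2×6,100×165/20.4642) = 313.63  (< 1,720 → use Q = 1,720 at tier-2 price)
TC(tier 1 (EOQ₁), Q≈310.5) = $714,083.17
TC(tier 2, Q≈1,720.0) = $711,693.39
Minimum at tier 2: $711,693.39

$711,693.39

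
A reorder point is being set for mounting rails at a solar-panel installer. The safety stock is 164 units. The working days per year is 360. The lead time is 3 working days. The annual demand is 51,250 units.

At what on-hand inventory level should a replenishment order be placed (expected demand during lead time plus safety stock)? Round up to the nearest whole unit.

592 units

Daily demand d = 51,250 / 360 = 142.361 units/day
Demand during lead time = 142.361 × 3 = 427.08
Reorder point = 427.08 + 164 = 591.08 → round up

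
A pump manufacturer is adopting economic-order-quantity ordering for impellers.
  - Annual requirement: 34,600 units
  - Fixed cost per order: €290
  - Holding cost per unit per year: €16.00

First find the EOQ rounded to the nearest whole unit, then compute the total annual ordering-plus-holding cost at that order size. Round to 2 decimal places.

EOQ = √(2DS/H) = √(2 × 34,600 × 290 / 16)
    = √(1,254,250.00) ≈ 1,119.93 → Q = 1,120 units
Orders/yr = 34,600/1,120 = 30.893; ordering cost = 30.893 × €290 = €8,958.93
Average inventory = 1,120/2 = 560; holding cost = 560 × €16 = €8,960.00
Total = €8,958.93 + €8,960.00 = €17,918.93

€17,918.93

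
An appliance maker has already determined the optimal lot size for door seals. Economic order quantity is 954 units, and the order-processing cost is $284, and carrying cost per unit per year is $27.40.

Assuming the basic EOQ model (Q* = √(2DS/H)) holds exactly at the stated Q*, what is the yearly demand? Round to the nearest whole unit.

EOQ relation: Q² = 2DS/H, so rearrange for the unknown.
D = Q²H / (2S) = 954² × 27.4 / (2 × 284) = 43,903.48

43,903 units per year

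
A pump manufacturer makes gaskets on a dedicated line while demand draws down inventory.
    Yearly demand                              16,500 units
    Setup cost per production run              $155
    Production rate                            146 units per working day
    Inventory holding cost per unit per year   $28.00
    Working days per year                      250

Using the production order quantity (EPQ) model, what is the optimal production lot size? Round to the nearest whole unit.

577 units

Daily demand d = 16,500/250 = 66.000; p = 146; 1 − d/p = 0.54795
EPQ = √(2DS / (H(1 − d/p)))
    = √(2 × 16,500 × 155 / (28 × 0.54795)) ≈ 577.40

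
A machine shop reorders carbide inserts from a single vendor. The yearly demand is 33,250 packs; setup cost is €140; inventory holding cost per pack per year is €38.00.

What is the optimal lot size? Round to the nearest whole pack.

495 packs

EOQ = √(2DS/H) = √(2 × 33,250 × 140 / 38)
    = √(245,000.00) ≈ 494.97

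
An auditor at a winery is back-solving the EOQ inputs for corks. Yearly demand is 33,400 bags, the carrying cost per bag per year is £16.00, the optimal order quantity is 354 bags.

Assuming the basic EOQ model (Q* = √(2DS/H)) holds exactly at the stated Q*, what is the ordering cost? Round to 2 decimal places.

Since Q* = (2DS/H)^½, squaring gives Q*²·H = 2DS.
S = Q²H / (2D) = 354² × 16 / (2 × 33,400) = 30.0158

£30.02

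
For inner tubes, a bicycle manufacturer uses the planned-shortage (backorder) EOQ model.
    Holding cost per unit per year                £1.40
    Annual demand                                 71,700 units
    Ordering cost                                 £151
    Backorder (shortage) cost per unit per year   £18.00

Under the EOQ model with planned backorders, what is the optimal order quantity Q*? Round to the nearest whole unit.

4,083 units

Basic EOQ = √(2·71,700·151/1.4) = 3,932.774
Backorder adjustment √((H+b)/b) = √((1.4+18)/18) = 1.0382
Q* = 3,932.774 × 1.0382 ≈ 4,082.85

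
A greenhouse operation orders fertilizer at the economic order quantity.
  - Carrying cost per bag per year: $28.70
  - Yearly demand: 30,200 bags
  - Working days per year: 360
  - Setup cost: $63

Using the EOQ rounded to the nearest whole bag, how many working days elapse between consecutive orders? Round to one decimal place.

4.3 days

Q* = √(2·D·S / H) = √(2·30,200·63 / 28.7) = √132,585.4 ≈ 364.12 → Q = 364 bags
Cycle time = (working days × Q)/D = (360 × 364) / 30,200 = 4.339 days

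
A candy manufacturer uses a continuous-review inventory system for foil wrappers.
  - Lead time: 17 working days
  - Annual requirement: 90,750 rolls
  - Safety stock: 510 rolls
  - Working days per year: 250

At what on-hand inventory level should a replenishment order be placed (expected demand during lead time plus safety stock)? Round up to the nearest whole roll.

Daily demand d = 90,750 / 250 = 363.000 rolls/day
Demand during lead time = 363.000 × 17 = 6,171.00
Reorder point = 6,171.00 + 510 = 6,681.00 → round up

6,681 rolls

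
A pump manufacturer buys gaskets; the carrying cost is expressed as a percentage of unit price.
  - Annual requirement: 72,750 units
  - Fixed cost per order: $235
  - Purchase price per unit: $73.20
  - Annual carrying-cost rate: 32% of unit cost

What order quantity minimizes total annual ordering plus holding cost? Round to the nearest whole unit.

Holding cost per unit per year: H = 32% × $73.2 = $23.4240
EOQ = √(2DS/H) = √(2 × 72,750 × 235 / 23.424)
    = √(1,459,720.80) ≈ 1,208.19

1,208 units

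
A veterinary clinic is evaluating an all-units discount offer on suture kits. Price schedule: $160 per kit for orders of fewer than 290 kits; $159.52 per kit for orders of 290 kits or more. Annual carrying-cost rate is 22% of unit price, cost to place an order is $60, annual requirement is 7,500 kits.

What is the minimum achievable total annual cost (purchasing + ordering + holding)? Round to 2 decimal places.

H₁ = 22%×$160 = $35.2000;  H₂ = 22%×$159.52 = $35.0944
EOQ₁ = √(2×7,500×60/35.2000) = 159.90  (< 290, feasible at tier 1)
EOQ₂ = √(2×7,500×60/35.0944) = 160.14  (< 290 → use Q = 290 at tier-2 price)
TC(tier 1 (EOQ₁), Q≈159.9) = $1,205,628.50
TC(tier 2, Q≈290.0) = $1,203,040.41
Minimum at tier 2: $1,203,040.41

$1,203,040.41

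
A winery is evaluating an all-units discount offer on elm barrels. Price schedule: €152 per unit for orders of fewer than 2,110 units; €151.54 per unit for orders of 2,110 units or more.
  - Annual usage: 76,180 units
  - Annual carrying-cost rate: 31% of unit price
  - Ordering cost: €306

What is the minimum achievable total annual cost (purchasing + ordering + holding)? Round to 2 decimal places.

H₁ = 31%×€152 = €47.1200;  H₂ = 31%×€151.54 = €46.9774
EOQ₁ = √(2×76,180×306/47.1200) = 994.70  (< 2,110, feasible at tier 1)
EOQ₂ = √(2×76,180×306/46.9774) = 996.21  (< 2,110 → use Q = 2,110 at tier-2 price)
TC(tier 1 (EOQ₁), Q≈994.7) = €11,626,230.42
TC(tier 2, Q≈2,110.0) = €11,604,926.26
Minimum at tier 2: €11,604,926.26

€11,604,926.26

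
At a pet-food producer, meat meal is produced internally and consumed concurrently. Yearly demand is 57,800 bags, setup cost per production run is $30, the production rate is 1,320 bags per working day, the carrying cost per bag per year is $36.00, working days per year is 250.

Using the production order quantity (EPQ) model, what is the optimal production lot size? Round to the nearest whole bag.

d = 57,800/250 = 231.2000 bags/day;  effective holding cost H(1 − d/p) = 36·(1 − 231.2000/1320) = 29.69455
Q* = √(2DS / H_eff) = √(2·57,800·30 / 29.69455) ≈ 341.74

342 bags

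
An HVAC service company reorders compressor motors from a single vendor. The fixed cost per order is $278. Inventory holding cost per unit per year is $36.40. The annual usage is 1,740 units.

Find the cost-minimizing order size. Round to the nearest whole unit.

163 units

Optimal lot size Q* = (2 × 1,740 × $278 / $36.4)^½ ≈ 163.03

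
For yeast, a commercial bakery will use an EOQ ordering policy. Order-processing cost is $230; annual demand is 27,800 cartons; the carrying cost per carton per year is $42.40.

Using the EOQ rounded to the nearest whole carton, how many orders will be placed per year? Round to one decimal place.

Q* = √(2·D·S / H) = √(2·27,800·230 / 42.4) = √301,603.8 ≈ 549.18 → Q = 549
N = D/Q = 27,800/549 ≈ 50.638 orders/yr

50.6 orders per year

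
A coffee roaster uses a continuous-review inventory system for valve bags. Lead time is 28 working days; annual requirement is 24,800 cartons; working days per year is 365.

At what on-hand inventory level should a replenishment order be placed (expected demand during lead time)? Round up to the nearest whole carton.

Daily demand d = 24,800 / 365 = 67.945 cartons/day
Demand during lead time = 67.945 × 28 = 1,902.47
Reorder point = 1,902.47 → round up

1,903 cartons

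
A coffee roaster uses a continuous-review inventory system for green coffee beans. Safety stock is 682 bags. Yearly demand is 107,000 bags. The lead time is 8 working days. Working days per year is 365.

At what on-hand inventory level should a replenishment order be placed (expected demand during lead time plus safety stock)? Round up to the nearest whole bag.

Daily demand d = 107,000 / 365 = 293.151 bags/day
Demand during lead time = 293.151 × 8 = 2,345.21
Reorder point = 2,345.21 + 682 = 3,027.21 → round up

3,028 bags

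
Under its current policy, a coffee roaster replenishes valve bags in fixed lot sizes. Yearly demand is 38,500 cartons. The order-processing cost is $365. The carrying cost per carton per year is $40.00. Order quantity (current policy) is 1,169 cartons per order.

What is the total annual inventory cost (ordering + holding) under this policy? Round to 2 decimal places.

Ordering: D/Q × S = 38,500/1,169 × $365 = $12,020.96
Holding:  Q/2 × H = 1,169/2 × $40 = $23,380.00
Total = $12,020.96 + $23,380.00 = $35,400.96

$35,400.96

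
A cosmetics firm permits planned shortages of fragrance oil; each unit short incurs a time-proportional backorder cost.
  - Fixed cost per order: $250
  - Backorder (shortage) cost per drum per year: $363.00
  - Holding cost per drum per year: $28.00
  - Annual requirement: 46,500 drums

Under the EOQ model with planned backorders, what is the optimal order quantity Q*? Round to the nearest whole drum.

Basic EOQ = √(2·46,500·250/28) = 911.239
Backorder adjustment √((H+b)/b) = √((28+363)/363) = 1.0379
Q* = 911.239 × 1.0379 ≈ 945.73

946 drums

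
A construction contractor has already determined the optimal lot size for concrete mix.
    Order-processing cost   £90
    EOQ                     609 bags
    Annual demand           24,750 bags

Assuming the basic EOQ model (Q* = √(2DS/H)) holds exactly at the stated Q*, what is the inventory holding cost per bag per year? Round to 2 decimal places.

£12.01

Since Q* = (2DS/H)^½, squaring gives Q*²·H = 2DS.
H = 2DS / Q² = 2 × 24,750 × 90 / 609² = 12.0119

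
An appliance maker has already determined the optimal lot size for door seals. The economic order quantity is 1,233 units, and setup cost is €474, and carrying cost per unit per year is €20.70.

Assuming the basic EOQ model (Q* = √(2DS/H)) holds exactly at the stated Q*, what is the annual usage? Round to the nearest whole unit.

33,196 units per year

From Q* = √(2DS/H) ⇒ Q*² = 2DS/H.
D = Q²H / (2S) = 1,233² × 20.7 / (2 × 474) = 33,196.18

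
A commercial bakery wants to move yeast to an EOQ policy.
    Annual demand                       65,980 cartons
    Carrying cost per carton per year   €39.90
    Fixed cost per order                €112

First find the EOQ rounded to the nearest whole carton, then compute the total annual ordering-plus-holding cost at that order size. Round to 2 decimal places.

€24,283.80

2DS/H = 2·65,980·112/39.9 = 370,414.04
EOQ = √370,414.04 ≈ 608.62 → Q = 609 cartons
Orders/yr = 65,980/609 = 108.342; ordering cost = 108.342 × €112 = €12,134.25
Average inventory = 609/2 = 304.5; holding cost = 304.5 × €39.9 = €12,149.55
Total = €12,134.25 + €12,149.55 = €24,283.80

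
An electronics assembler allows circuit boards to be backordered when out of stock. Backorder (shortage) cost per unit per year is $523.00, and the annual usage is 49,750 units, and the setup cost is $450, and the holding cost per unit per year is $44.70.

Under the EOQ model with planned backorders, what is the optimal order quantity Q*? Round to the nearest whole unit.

Basic EOQ = √(2·49,750·450/44.7) = 1,000.839
Backorder adjustment √((H+b)/b) = √((44.7+523)/523) = 1.0419
Q* = 1,000.839 × 1.0419 ≈ 1,042.73

1,043 units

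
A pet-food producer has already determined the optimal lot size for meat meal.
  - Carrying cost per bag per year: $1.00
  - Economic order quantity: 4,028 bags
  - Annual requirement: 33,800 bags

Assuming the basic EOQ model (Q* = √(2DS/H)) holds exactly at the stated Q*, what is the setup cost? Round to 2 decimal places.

$240.01

Since Q* = (2DS/H)^½, squaring gives Q*²·H = 2DS.
S = Q²H / (2D) = 4,028² × 1 / (2 × 33,800) = 240.0116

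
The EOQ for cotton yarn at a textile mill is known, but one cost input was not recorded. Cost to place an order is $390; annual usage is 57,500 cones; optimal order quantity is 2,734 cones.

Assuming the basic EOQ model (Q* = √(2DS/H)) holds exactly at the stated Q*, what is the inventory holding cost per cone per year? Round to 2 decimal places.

From Q* = √(2DS/H) ⇒ Q*² = 2DS/H.
H = 2DS / Q² = 2 × 57,500 × 390 / 2,734² = 6.0002

$6.00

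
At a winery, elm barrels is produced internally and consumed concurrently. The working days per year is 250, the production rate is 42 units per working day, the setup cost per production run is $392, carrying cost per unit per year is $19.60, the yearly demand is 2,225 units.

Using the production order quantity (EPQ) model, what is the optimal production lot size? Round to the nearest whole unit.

d = 2,225/250 = 8.9000 units/day;  effective holding cost H(1 − d/p) = 19.6·(1 − 8.9000/42) = 15.44667
Q* = √(2DS / H_eff) = √(2·2,225·392 / 15.44667) ≈ 336.05

336 units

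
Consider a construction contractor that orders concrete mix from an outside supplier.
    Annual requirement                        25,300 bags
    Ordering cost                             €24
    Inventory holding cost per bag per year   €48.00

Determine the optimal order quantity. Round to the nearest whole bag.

2DS/H = 2·25,300·24/48 = 25,300.00
EOQ = √25,300.00 ≈ 159.06

159 bags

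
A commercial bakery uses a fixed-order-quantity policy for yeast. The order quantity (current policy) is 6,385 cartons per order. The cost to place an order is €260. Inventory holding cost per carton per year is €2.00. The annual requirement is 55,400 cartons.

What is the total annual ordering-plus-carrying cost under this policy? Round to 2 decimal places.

€8,640.91

Ordering: D/Q × S = 55,400/6,385 × €260 = €2,255.91
Holding:  Q/2 × H = 6,385/2 × €2 = €6,385.00
Total = €2,255.91 + €6,385.00 = €8,640.91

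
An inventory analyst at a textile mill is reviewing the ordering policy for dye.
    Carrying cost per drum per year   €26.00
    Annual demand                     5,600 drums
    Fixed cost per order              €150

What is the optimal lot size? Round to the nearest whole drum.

Q* = √(2·D·S / H) = √(2·5,600·150 / 26) = √64,615.4 ≈ 254.20

254 drums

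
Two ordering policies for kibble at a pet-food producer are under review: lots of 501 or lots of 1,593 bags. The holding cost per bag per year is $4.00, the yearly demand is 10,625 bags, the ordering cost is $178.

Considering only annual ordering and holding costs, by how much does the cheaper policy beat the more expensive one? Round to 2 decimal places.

For each Q, cost = (D/Q)·S + (Q/2)·H.
TC(501) = (10,625/501)×178 + (501/2)×4 = $4,776.95
TC(1,593) = (10,625/1,593)×178 + (1,593/2)×4 = $4,373.23
Cheaper: Q = 1,593.  Difference = $403.72

$403.72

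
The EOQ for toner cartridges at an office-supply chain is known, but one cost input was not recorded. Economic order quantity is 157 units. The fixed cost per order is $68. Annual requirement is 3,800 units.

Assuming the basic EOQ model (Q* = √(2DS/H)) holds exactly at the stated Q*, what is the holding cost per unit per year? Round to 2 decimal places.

$20.97

Since Q* = (2DS/H)^½, squaring gives Q*²·H = 2DS.
H = 2DS / Q² = 2 × 3,800 × 68 / 157² = 20.9664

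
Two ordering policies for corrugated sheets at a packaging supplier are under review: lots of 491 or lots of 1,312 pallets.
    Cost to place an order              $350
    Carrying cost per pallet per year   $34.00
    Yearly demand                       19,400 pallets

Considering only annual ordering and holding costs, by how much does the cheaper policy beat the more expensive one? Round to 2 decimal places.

$5,303.38

TC(Q) = (D/Q)S + (Q/2)H
TC(491) = (19,400/491)×350 + (491/2)×34 = $22,175.92
TC(1,312) = (19,400/1,312)×350 + (1,312/2)×34 = $27,479.30
Cheaper: Q = 491.  Difference = $5,303.38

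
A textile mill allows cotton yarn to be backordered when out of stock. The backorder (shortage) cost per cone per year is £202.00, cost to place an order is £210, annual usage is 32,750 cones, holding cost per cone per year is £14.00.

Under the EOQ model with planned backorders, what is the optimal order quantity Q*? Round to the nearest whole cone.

1,025 cones

Basic EOQ = √(2·32,750·210/14) = 991.211
Backorder adjustment √((H+b)/b) = √((14+202)/202) = 1.0341
Q* = 991.211 × 1.0341 ≈ 1,024.98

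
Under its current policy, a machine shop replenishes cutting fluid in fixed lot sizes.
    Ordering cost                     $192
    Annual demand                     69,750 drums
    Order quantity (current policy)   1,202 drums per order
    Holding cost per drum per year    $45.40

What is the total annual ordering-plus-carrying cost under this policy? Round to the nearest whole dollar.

Annual ordering cost = (D/Q)·S = (69,750/1,202) × 192 = $11,141.43
Annual holding cost  = (Q/2)·H = (1,202/2) × 45.4 = $27,285.40
Total = $11,141.43 + $27,285.40 = $38,426.83

$38,427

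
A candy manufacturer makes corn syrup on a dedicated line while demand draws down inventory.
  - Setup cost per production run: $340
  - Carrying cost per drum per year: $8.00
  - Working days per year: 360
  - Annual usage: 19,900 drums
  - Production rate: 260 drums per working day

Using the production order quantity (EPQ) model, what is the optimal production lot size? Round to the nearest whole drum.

1,466 drums

d = 19,900/360 = 55.2778 drums/day;  effective holding cost H(1 − d/p) = 8·(1 − 55.2778/260) = 6.29915
Q* = √(2DS / H_eff) = √(2·19,900·340 / 6.29915) ≈ 1,465.68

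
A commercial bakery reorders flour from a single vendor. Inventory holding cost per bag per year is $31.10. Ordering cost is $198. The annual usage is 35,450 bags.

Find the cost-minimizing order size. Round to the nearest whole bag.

672 bags

EOQ = √(2DS/H) = √(2 × 35,450 × 198 / 31.1)
    = √(451,389.07) ≈ 671.85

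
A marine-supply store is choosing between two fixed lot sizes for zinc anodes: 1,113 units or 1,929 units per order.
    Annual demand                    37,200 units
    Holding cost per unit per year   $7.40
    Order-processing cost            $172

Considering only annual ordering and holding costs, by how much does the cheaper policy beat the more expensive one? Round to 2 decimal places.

$587.36

Annual cost at Q: ordering D·S/Q plus holding Q·H/2.
TC(1,113) = (37,200/1,113)×172 + (1,113/2)×7.4 = $9,866.89
TC(1,929) = (37,200/1,929)×172 + (1,929/2)×7.4 = $10,454.25
Cheaper: Q = 1,113.  Difference = $587.36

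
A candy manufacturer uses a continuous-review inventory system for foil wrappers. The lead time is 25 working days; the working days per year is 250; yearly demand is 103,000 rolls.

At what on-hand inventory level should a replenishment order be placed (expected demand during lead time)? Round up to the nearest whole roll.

Daily demand d = 103,000 / 250 = 412.000 rolls/day
Demand during lead time = 412.000 × 25 = 10,300.00
Reorder point = 10,300.00 → round up

10,300 rolls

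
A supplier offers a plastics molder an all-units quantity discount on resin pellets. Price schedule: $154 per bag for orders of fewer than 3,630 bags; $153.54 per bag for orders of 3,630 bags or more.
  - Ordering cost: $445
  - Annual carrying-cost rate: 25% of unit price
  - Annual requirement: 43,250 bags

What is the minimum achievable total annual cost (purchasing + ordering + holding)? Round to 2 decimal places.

H₁ = 25%×$154 = $38.5000;  H₂ = 25%×$153.54 = $38.3850
EOQ₁ = √(2×43,250×445/38.5000) = 999.90  (< 3,630, feasible at tier 1)
EOQ₂ = √(2×43,250×445/38.3850) = 1,001.40  (< 3,630 → use Q = 3,630 at tier-2 price)
TC(tier 1 (EOQ₁), Q≈999.9) = $6,698,996.25
TC(tier 2, Q≈3,630.0) = $6,715,575.77
Minimum at tier 1 (EOQ₁): $6,698,996.25

$6,698,996.25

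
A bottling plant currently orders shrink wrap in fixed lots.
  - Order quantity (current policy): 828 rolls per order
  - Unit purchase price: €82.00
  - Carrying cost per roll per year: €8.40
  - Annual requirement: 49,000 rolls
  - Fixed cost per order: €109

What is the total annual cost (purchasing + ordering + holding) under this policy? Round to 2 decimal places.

Annual ordering cost = (D/Q)·S = (49,000/828) × 109 = €6,450.48
Annual holding cost  = (Q/2)·H = (828/2) × 8.4 = €3,477.60
Purchase cost = D·C = 49,000 × 82 = €4,018,000.00
Total = €6,450.48 + €3,477.60 + €4,018,000.00 = €4,027,928.08

€4,027,928.08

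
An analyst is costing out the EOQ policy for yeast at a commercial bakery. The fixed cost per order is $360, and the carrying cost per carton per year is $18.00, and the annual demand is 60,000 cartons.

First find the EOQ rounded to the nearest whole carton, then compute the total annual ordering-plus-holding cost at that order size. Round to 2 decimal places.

EOQ = √(2DS/H) = √(2 × 60,000 × 360 / 18)
    = √(2,400,000.00) ≈ 1,549.19 → Q = 1,549 cartons
Annual ordering cost = (D/Q)·S = (60,000/1,549) × 360 = $13,944.48
Annual holding cost  = (Q/2)·H = (1,549/2) × 18 = $13,941.00
Total = $13,944.48 + $13,941.00 = $27,885.48

$27,885.48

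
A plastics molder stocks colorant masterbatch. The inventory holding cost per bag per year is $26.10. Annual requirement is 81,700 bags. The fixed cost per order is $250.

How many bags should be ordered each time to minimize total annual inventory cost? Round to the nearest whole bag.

Q* = √(2·D·S / H) = √(2·81,700·250 / 26.1) = √1,565,134.1 ≈ 1,251.05

1,251 bags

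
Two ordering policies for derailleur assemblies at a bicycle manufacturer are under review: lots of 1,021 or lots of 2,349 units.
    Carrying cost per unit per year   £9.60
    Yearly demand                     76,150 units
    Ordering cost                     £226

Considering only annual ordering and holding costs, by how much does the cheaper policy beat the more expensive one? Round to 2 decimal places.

For each Q, cost = (D/Q)·S + (Q/2)·H.
TC(1,021) = (76,150/1,021)×226 + (1,021/2)×9.6 = £21,756.73
TC(2,349) = (76,150/2,349)×226 + (2,349/2)×9.6 = £18,601.68
Cheaper: Q = 2,349.  Difference = £3,155.05

£3,155.05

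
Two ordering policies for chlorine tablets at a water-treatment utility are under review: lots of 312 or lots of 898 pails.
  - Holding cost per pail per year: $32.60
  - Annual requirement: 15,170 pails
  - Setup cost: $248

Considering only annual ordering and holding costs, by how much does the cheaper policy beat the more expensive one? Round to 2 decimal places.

TC(Q) = (D/Q)S + (Q/2)H
TC(312) = (15,170/312)×248 + (312/2)×32.6 = $17,143.81
TC(898) = (15,170/898)×248 + (898/2)×32.6 = $18,826.89
|ΔTC| = |$17,143.81 − $18,826.89| = $1,683.08

$1,683.08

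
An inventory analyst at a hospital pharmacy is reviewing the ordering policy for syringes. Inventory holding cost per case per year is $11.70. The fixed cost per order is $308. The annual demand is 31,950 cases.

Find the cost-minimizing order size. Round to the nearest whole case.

1,297 cases

EOQ = √(2DS/H) = √(2 × 31,950 × 308 / 11.7)
    = √(1,682,153.85) ≈ 1,296.98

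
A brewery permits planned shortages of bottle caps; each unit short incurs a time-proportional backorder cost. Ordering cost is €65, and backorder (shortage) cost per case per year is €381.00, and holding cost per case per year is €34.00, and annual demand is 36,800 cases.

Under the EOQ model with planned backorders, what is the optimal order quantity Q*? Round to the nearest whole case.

Q* = √(2DS/H) · √((H + b)/b)
   = √(2 × 36,800 × 65 / 34) · √((34 + 381) / 381)
   = 375.108 × 1.0437 ≈ 391.49

391 cases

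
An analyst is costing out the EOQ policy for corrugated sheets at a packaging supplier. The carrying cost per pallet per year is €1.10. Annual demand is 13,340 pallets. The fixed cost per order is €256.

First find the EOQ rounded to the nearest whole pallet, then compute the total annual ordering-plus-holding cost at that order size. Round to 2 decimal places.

Optimal lot size Q* = (2 × 13,340 × €256 / €1.1)^½ ≈ 2,491.82 → Q = 2,492 pallets
Annual ordering cost = (D/Q)·S = (13,340/2,492) × 256 = €1,370.40
Annual holding cost  = (Q/2)·H = (2,492/2) × 1.1 = €1,370.60
Total = €1,370.40 + €1,370.60 = €2,741.00

€2,741.00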